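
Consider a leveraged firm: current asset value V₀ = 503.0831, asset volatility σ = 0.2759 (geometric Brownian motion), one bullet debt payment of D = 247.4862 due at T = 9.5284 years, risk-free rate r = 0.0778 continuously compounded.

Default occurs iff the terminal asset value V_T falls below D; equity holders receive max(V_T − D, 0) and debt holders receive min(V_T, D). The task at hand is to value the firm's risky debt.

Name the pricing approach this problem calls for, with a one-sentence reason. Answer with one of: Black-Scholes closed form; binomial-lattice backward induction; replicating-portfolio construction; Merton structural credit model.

Key observation: a levered firm with one bullet debt due at 9.5284 years is the canonical structural-credit setup: equity is a call on the firm's assets struck at the face value.

framework: Merton structural credit model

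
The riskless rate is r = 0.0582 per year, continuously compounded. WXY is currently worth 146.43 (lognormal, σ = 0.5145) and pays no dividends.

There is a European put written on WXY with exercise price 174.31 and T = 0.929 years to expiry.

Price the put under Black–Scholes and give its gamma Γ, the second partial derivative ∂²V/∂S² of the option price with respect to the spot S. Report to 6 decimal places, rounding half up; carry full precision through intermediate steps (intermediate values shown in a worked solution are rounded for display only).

σ√T = 0.5145·√0.929 = 0.495899
d₁ = (ln(S/K) + (r+σ²/2)T) / (σ√T) = (ln(146.43/174.31) + (0.0582+0.5145²/2)·0.929) / 0.495899 = (-0.174288 + 0.177026) / 0.495899 = 0.005521
d₂ = d₁ − σ√T = 0.005521 − 0.495899 = -0.490378
e^{−rT} = 0.947368
N(−d₁) = 0.497797,  N(−d₂) = 0.688067
Put price V = K·e^{−rT}·N(−d₂) − S·N(−d₁) = 113.624382 − 72.892477 = 40.731905
φ(d₁) = (1/√(2π))·e^{−d₁²/2} = 0.398936
Γ = φ(d₁) / (S·σ·√T) = 0.005494

price = 40.731905
Γ = 0.005494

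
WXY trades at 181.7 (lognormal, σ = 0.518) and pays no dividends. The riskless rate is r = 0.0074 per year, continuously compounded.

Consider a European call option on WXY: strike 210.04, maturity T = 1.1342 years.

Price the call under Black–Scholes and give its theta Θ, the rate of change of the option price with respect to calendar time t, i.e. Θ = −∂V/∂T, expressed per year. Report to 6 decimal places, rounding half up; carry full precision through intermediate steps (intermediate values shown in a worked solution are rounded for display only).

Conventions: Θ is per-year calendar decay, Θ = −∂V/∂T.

σ√T = 0.518·√1.1342 = 0.551664
d₁ = (ln(S/K) + (r+σ²/2)T) / (σ√T) = (ln(181.7/210.04) + (0.0074+0.518²/2)·1.1342) / 0.551664 = (-0.144941 + 0.160560) / 0.551664 = 0.028312
d₂ = d₁ − σ√T = 0.028312 − 0.551664 = -0.523352
e^{−rT} = 0.991642
N(d₁) = 0.511293,  N(d₂) = 0.300365
Call price V = S·N(d₁) − K·e^{−rT}·N(d₂) = 92.901987 − 62.561294 = 30.340693
φ(d₁) = (1/√(2π))·e^{−d₁²/2} = 0.398782
Θ = −S·φ(d₁)·σ/(2√T) − r·K·e^{−rT}·N(d₂) = −17.621622 − 0.462954 = -18.084576

price = 30.340693
Θ = -18.084576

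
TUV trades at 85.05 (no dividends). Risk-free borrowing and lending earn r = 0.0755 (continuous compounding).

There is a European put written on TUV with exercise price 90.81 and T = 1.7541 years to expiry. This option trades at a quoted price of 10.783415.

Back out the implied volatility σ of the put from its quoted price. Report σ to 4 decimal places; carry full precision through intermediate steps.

sigma = 0.3094

At σ = 0.3094 the Black–Scholes value reproduces the quote:
σ√T = 0.3094·√1.7541 = 0.409777
d₁ = (ln(S/K) + (r+σ²/2)T) / (σ√T) = (ln(85.05/90.81) + (0.0755+0.3094²/2)·1.7541) / 0.409777 = (-0.065530 + 0.216393) / 0.409777 = 0.368159
d₂ = d₁ − σ√T = 0.368159 − 0.409777 = -0.041618
e^{−rT} = 0.875960
N(−d₁) = 0.356377,  N(−d₂) = 0.516598
V = K·e^{−rT}·N(−d₂) − S·N(−d₁) = 41.093311 − 30.309896 = 10.783415 (the quoted price), and the Black–Scholes price is strictly increasing in σ, so σ is unique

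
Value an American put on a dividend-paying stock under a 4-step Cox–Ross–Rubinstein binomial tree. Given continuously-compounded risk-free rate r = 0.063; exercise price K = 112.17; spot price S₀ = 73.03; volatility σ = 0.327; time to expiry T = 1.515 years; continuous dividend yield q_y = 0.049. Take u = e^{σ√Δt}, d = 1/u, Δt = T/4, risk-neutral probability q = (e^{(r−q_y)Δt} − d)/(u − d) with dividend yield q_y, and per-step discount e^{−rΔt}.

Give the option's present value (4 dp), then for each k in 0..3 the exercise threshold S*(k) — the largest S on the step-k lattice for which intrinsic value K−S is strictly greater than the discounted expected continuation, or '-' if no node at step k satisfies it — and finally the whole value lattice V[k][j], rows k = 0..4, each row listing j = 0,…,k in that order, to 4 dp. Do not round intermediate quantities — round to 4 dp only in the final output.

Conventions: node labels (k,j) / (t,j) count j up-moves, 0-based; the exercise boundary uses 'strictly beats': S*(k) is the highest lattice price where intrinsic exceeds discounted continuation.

Δt=0.37875, u=1.22292, d=0.81771, q=0.46298, disc=e^(-rΔt)=0.97642
k=4 terminal: V=max(K-S,0) → 79.5185 63.3382 39.1400 2.9505 0.0000
k=3: j=0 S=39.9304 intr=72.2396 cont=70.3290 V=72.2396[EX]; j=1 S=59.7175 intr=52.4525 cont=50.9057 V=52.4525[EX]; j=2 S=89.3101 intr=22.8599 cont=21.8572 V=22.8599[EX]; j=3 S=133.5671 intr=0.0000 cont=1.5471 V=1.5471[hold]  S*(3)=89.3101
k=2: j=0 S=48.8318 intr=63.3382 cont=61.5913 V=63.3382[EX]; j=1 S=73.0300 intr=39.1400 cont=37.8380 V=39.1400[EX]; j=2 S=109.2195 intr=2.9505 cont=12.6862 V=12.6862[hold]  S*(2)=73.0300
k=1: j=0 S=59.7175 intr=52.4525 cont=50.9057 V=52.4525[EX]; j=1 S=89.3101 intr=22.8599 cont=26.2584 V=26.2584[hold]  S*(1)=59.7175
k=0: j=0 S=73.0300 intr=39.1400 cont=39.3743 V=39.3743[hold]  S*(0)=-

price = 39.3743
boundary = - 59.7175 73.0300 89.3101
tree:
39.3743
52.4525 26.2584
63.3382 39.1400 12.6862
72.2396 52.4525 22.8599 1.5471
79.5185 63.3382 39.1400 2.9505 0.0000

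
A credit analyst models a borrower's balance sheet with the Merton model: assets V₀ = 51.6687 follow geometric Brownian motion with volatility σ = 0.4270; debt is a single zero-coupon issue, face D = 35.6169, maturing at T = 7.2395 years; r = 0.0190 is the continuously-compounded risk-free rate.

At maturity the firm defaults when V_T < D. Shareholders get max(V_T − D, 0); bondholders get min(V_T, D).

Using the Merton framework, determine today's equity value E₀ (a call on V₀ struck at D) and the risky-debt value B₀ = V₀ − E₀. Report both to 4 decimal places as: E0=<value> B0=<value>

With assets at 51.6687 and a single debt payment of 35.6169 at 7.2395 years:
d₁ = [ln(V₀/D) + (r + σ²/2)T] / (σ√T)
   = [ln(51.6687/35.6169) + (0.0190 + 0.5·0.4270²)·7.2395] / (0.4270·√7.2395)
   = [0.372032 + 0.797536] / 1.148900 = 1.017989
d₂ = d₁ − σ√T = 1.017989 − 1.148900 = -0.130910
N(d₁) = 0.845659,  N(d₂) = 0.447923,  e^(−rT) = 0.871490
E₀ = V₀·N(d₁) − D·e^(−rT)·N(d₂)
   = 51.6687·0.845659 − 35.6169·0.871490·0.447923 = 29.790640
B₀ = V₀ − E₀ = 51.6687 − 29.790640 = 21.878060

E0=29.7906 B0=21.8781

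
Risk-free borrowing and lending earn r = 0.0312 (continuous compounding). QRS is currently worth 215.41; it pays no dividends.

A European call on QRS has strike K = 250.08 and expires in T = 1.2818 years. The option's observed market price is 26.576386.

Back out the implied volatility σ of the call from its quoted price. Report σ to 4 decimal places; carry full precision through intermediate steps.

sigma = 0.3695

At σ = 0.3695 the Black–Scholes value reproduces the quote:
σ√T = 0.3695·√1.2818 = 0.418335
d₁ = (ln(S/K) + (r+σ²/2)T) / (σ√T) = (ln(215.41/250.08) + (0.0312+0.3695²/2)·1.2818) / 0.418335 = (-0.149238 + 0.127494) / 0.418335 = -0.051976
d₂ = d₁ − σ√T = -0.051976 − 0.418335 = -0.470311
e^{−rT} = 0.960797
N(d₁) = 0.479274,  N(d₂) = 0.319066
V = S·N(d₁) − K·e^{−rT}·N(d₂) = 103.240417 − 76.664030 = 26.576386 (matching the quote); vega is positive throughout, so no other σ reproduces this price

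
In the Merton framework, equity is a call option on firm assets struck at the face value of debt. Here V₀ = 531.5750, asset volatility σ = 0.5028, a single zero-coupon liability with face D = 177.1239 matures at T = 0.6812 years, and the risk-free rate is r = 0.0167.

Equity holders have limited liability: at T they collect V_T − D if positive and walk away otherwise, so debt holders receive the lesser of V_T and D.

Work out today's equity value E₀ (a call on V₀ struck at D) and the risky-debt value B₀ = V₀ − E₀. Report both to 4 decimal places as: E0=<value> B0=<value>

Work the structural quantities from V₀ = 531.5750 against face 177.1239:
d₁ = [ln(V₀/D) + (r + σ²/2)T] / (σ√T)
   = [ln(531.5750/177.1239) + (0.0167 + 0.5·0.5028²)·0.6812] / (0.5028·√0.6812)
   = [1.098995 + 0.097482] / 0.414985 = 2.883181
d₂ = d₁ − σ√T = 2.883181 − 0.414985 = 2.468195
N(d₁) = 0.998032,  N(d₂) = 0.993210,  e^(−rT) = 0.988688
E₀ = V₀·N(d₁) − D·e^(−rT)·N(d₂)
   = 531.5750·0.998032 − 177.1239·0.988688·0.993210 = 356.597328
B₀ = V₀ − E₀ = 531.5750 − 356.597328 = 174.977672

E0=356.5973 B0=174.9777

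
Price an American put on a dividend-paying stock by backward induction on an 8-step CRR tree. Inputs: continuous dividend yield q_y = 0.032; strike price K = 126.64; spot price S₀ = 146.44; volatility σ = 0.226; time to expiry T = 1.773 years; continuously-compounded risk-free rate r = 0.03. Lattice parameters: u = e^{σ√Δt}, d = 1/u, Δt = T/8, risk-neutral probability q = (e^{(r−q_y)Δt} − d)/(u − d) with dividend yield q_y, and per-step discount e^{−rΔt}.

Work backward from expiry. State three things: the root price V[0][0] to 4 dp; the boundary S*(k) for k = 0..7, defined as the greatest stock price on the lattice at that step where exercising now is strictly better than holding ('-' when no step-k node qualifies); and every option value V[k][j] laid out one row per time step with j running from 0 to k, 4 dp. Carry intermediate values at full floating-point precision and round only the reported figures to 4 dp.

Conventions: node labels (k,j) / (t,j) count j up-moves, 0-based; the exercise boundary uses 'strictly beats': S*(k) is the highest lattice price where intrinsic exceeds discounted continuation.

price = 8.3586
boundary = - - - - - 86.0256 95.6829 106.4242
tree:
8.3586
12.1604 4.2128
17.2602 6.6128 1.5806
23.7986 10.1712 2.7153 0.3302
31.7138 15.2580 4.6099 0.6289 0.0000
40.6144 22.1799 7.7105 1.1975 0.0000 0.0000
49.2969 30.9571 12.6494 2.2803 0.0000 0.0000 0.0000
57.1032 40.6144 20.2158 4.3422 0.0000 0.0000 0.0000 0.0000
64.1215 49.2969 30.9571 8.2686 0.0000 0.0000 0.0000 0.0000 0.0000

params: Δt=0.22162 u=1.11226 d=0.89907 q=0.47135 e^(-rΔt)=0.99337
t_8 payoffs: 64.1215 49.2969 30.9571 8.2686 0.0000 0.0000 0.0000 0.0000 0.0000
t_7: node(7,0) S=69.5368 payoff=57.1032 vs cont=56.7554 → 57.1032 [stop]  node(7,1) S=86.0256 payoff=40.6144 vs cont=40.3831 → 40.6144 [stop]  node(7,2) S=106.4242 payoff=20.2158 vs cont=20.1287 → 20.2158 [stop]  node(7,3) S=131.6598 payoff=0.0000 vs cont=4.3422 → 4.3422 [wait]  node(7,4) S=162.8794 payoff=0.0000 vs cont=0.0000 → 0.0000 [wait]  node(7,5) S=201.5018 payoff=0.0000 vs cont=0.0000 → 0.0000 [wait]  node(7,6) S=249.2825 payoff=0.0000 vs cont=0.0000 → 0.0000 [wait]  node(7,7) S=308.3930 payoff=0.0000 vs cont=0.0000 → 0.0000 [wait]  ⇒ S*(7)=106.4242
t_6: node(6,0) S=77.3431 payoff=49.2969 vs cont=49.0043 → 49.2969 [stop]  node(6,1) S=95.6829 payoff=30.9571 vs cont=30.7941 → 30.9571 [stop]  node(6,2) S=118.3714 payoff=8.2686 vs cont=12.6494 → 12.6494 [wait]  node(6,3) S=146.4400 payoff=0.0000 vs cont=2.2803 → 2.2803 [wait]  node(6,4) S=181.1643 payoff=0.0000 vs cont=0.0000 → 0.0000 [wait]  node(6,5) S=224.1224 payoff=0.0000 vs cont=0.0000 → 0.0000 [wait]  node(6,6) S=277.2670 payoff=0.0000 vs cont=0.0000 → 0.0000 [wait]  ⇒ S*(6)=95.6829
t_5: node(5,0) S=86.0256 payoff=40.6144 vs cont=40.3831 → 40.6144 [stop]  node(5,1) S=106.4242 payoff=20.2158 vs cont=22.1799 → 22.1799 [wait]  node(5,2) S=131.6598 payoff=0.0000 vs cont=7.7105 → 7.7105 [wait]  node(5,3) S=162.8794 payoff=0.0000 vs cont=1.1975 → 1.1975 [wait]  node(5,4) S=201.5018 payoff=0.0000 vs cont=0.0000 → 0.0000 [wait]  node(5,5) S=249.2825 payoff=0.0000 vs cont=0.0000 → 0.0000 [wait]  ⇒ S*(5)=86.0256
t_4: node(4,0) S=95.6829 payoff=30.9571 vs cont=31.7138 → 31.7138 [wait]  node(4,1) S=118.3714 payoff=8.2686 vs cont=15.2580 → 15.2580 [wait]  node(4,2) S=146.4400 payoff=0.0000 vs cont=4.6099 → 4.6099 [wait]  node(4,3) S=181.1643 payoff=0.0000 vs cont=0.6289 → 0.6289 [wait]  node(4,4) S=224.1224 payoff=0.0000 vs cont=0.0000 → 0.0000 [wait]  ⇒ S*(4)=-
t_3: node(3,0) S=106.4242 payoff=20.2158 vs cont=23.7986 → 23.7986 [wait]  node(3,1) S=131.6598 payoff=0.0000 vs cont=10.1712 → 10.1712 [wait]  node(3,2) S=162.8794 payoff=0.0000 vs cont=2.7153 → 2.7153 [wait]  node(3,3) S=201.5018 payoff=0.0000 vs cont=0.3302 → 0.3302 [wait]  ⇒ S*(3)=-
t_2: node(2,0) S=118.3714 payoff=8.2686 vs cont=17.2602 → 17.2602 [wait]  node(2,1) S=146.4400 payoff=0.0000 vs cont=6.6128 → 6.6128 [wait]  node(2,2) S=181.1643 payoff=0.0000 vs cont=1.5806 → 1.5806 [wait]  ⇒ S*(2)=-
t_1: node(1,0) S=131.6598 payoff=0.0000 vs cont=12.1604 → 12.1604 [wait]  node(1,1) S=162.8794 payoff=0.0000 vs cont=4.2128 → 4.2128 [wait]  ⇒ S*(1)=-
t_0: node(0,0) S=146.4400 payoff=0.0000 vs cont=8.3586 → 8.3586 [wait]  ⇒ S*(0)=-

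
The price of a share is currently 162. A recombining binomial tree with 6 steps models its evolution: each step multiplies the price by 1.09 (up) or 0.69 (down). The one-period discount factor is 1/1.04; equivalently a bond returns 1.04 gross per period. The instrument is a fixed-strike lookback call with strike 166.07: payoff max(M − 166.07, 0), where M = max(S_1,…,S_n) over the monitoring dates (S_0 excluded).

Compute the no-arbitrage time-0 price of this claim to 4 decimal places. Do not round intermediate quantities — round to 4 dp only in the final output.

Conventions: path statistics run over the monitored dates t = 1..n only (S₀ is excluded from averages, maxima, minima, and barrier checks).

price = 51.4019

With p* = (R−d)/(u−d) = 0.8750, sum probability × payoff across the paths and divide by R^6.
Enumerate all 2^6 = 64 price paths (U = up ×1.09, D = down ×0.69); each path with k up-moves has probability p*^k·(1−p*)^(6−k).
DDDDDD: M=111.7800, payoff=0.0000, prob=0.000004
UDDDDD: M=176.5800, payoff=10.5100, prob=0.000027
DUDDDD: M=121.8402, payoff=0.0000, prob=0.000027
UUDDDD: M=192.4722, payoff=26.4022, prob=0.000187
DDUDDD: M=111.7800, payoff=0.0000, prob=0.000027
UDUDDD: M=176.5800, payoff=10.5100, prob=0.000187
DUUDDD: M=132.8058, payoff=0.0000, prob=0.000187
UUUDDD: M=209.7947, payoff=43.7247, prob=0.001308
DDDUDD: M=111.7800, payoff=0.0000, prob=0.000027
UDDUDD: M=176.5800, payoff=10.5100, prob=0.000187
DUDUDD: M=121.8402, payoff=0.0000, prob=0.000187
UUDUDD: M=192.4722, payoff=26.4022, prob=0.001308
DDUUDD: M=111.7800, payoff=0.0000, prob=0.000187
UDUUDD: M=176.5800, payoff=10.5100, prob=0.001308
DUUUDD: M=144.7583, payoff=0.0000, prob=0.001308
UUUUDD: M=228.6762, payoff=62.6062, prob=0.009159
DDDDUD: M=111.7800, payoff=0.0000, prob=0.000027
UDDDUD: M=176.5800, payoff=10.5100, prob=0.000187
DUDDUD: M=121.8402, payoff=0.0000, prob=0.000187
UUDDUD: M=192.4722, payoff=26.4022, prob=0.001308
DDUDUD: M=111.7800, payoff=0.0000, prob=0.000187
UDUDUD: M=176.5800, payoff=10.5100, prob=0.001308
DUUDUD: M=132.8058, payoff=0.0000, prob=0.001308
UUUDUD: M=209.7947, payoff=43.7247, prob=0.009159
DDDUUD: M=111.7800, payoff=0.0000, prob=0.000187
UDDUUD: M=176.5800, payoff=10.5100, prob=0.001308
DUDUUD: M=121.8402, payoff=0.0000, prob=0.001308
UUDUUD: M=192.4722, payoff=26.4022, prob=0.009159
DDUUUD: M=111.7800, payoff=0.0000, prob=0.001308
UDUUUD: M=176.5800, payoff=10.5100, prob=0.009159
DUUUUD: M=157.7866, payoff=0.0000, prob=0.009159
UUUUUD: M=249.2571, payoff=83.1871, prob=0.064114
DDDDDU: M=111.7800, payoff=0.0000, prob=0.000027
UDDDDU: M=176.5800, payoff=10.5100, prob=0.000187
DUDDDU: M=121.8402, payoff=0.0000, prob=0.000187
UUDDDU: M=192.4722, payoff=26.4022, prob=0.001308
DDUDDU: M=111.7800, payoff=0.0000, prob=0.000187
UDUDDU: M=176.5800, payoff=10.5100, prob=0.001308
DUUDDU: M=132.8058, payoff=0.0000, prob=0.001308
UUUDDU: M=209.7947, payoff=43.7247, prob=0.009159
DDDUDU: M=111.7800, payoff=0.0000, prob=0.000187
UDDUDU: M=176.5800, payoff=10.5100, prob=0.001308
DUDUDU: M=121.8402, payoff=0.0000, prob=0.001308
UUDUDU: M=192.4722, payoff=26.4022, prob=0.009159
DDUUDU: M=111.7800, payoff=0.0000, prob=0.001308
UDUUDU: M=176.5800, payoff=10.5100, prob=0.009159
DUUUDU: M=144.7583, payoff=0.0000, prob=0.009159
UUUUDU: M=228.6762, payoff=62.6062, prob=0.064114
DDDDUU: M=111.7800, payoff=0.0000, prob=0.000187
UDDDUU: M=176.5800, payoff=10.5100, prob=0.001308
DUDDUU: M=121.8402, payoff=0.0000, prob=0.001308
UUDDUU: M=192.4722, payoff=26.4022, prob=0.009159
DDUDUU: M=111.7800, payoff=0.0000, prob=0.001308
UDUDUU: M=176.5800, payoff=10.5100, prob=0.009159
DUUDUU: M=132.8058, payoff=0.0000, prob=0.009159
UUUDUU: M=209.7947, payoff=43.7247, prob=0.064114
DDDUUU: M=111.7800, payoff=0.0000, prob=0.001308
UDDUUU: M=176.5800, payoff=10.5100, prob=0.009159
DUDUUU: M=121.8402, payoff=0.0000, prob=0.009159
UUDUUU: M=192.4722, payoff=26.4022, prob=0.064114
DDUUUU: M=111.7800, payoff=0.0000, prob=0.009159
UDUUUU: M=176.5800, payoff=10.5100, prob=0.064114
DUUUUU: M=171.9874, payoff=5.9174, prob=0.064114
UUUUUU: M=271.6902, payoff=105.6202, prob=0.448795
Price = Σ prob·payoff / R^6 = 65.039817 / 1.265319 = 51.4019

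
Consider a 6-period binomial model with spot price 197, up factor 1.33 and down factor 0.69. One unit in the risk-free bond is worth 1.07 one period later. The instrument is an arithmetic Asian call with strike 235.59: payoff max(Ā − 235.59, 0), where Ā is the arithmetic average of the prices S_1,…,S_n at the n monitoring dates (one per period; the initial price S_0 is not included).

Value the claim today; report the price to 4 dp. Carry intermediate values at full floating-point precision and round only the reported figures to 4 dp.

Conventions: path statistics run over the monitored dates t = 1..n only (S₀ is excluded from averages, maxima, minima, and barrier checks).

price = 38.6305

Under the martingale measure an up-move has probability p* = 0.5938; value the claim as the probability-weighted average of per-path payoffs, discounted 6 periods at R = 1.07.
Enumerate all 2^6 = 64 price paths (U = up ×1.33, D = down ×0.69); each path with k up-moves has probability p*^k·(1−p*)^(6−k).
DDDDDD: Ā=65.1939, payoff=0.0000, prob=0.004495
UDDDDD: Ā=125.6636, payoff=0.0000, prob=0.006570
DUDDDD: Ā=104.6503, payoff=0.0000, prob=0.006570
UUDDDD: Ā=201.7172, payoff=0.0000, prob=0.009602
DDUDDD: Ā=90.1511, payoff=0.0000, prob=0.006570
UDUDDD: Ā=173.7695, payoff=0.0000, prob=0.009602
DUUDDD: Ā=152.7562, payoff=0.0000, prob=0.009602
UUUDDD: Ā=294.4431, payoff=58.8531, prob=0.014034
DDDUDD: Ā=80.1467, payoff=0.0000, prob=0.006570
UDDUDD: Ā=154.4856, payoff=0.0000, prob=0.009602
DUDUDD: Ā=133.4722, payoff=0.0000, prob=0.009602
UUDUDD: Ā=257.2726, payoff=21.6826, prob=0.014034
DDUUDD: Ā=118.9730, payoff=0.0000, prob=0.009602
UDUUDD: Ā=229.3249, payoff=0.0000, prob=0.014034
DUUUDD: Ā=208.3115, payoff=0.0000, prob=0.014034
UUUUDD: Ā=401.5280, payoff=165.9380, prob=0.020512
DDDDUD: Ā=73.2436, payoff=0.0000, prob=0.006570
UDDDUD: Ā=141.1797, payoff=0.0000, prob=0.009602
DUDDUD: Ā=120.1663, payoff=0.0000, prob=0.009602
UUDDUD: Ā=231.6250, payoff=0.0000, prob=0.014034
DDUDUD: Ā=105.6671, payoff=0.0000, prob=0.009602
UDUDUD: Ā=203.6772, payoff=0.0000, prob=0.014034
DUUDUD: Ā=182.6639, payoff=0.0000, prob=0.014034
UUUDUD: Ā=352.0913, payoff=116.5013, prob=0.020512
DDDUUD: Ā=95.6627, payoff=0.0000, prob=0.009602
UDDUUD: Ā=184.3933, payoff=0.0000, prob=0.014034
DUDUUD: Ā=163.3800, payoff=0.0000, prob=0.014034
UUDUUD: Ā=314.9208, payoff=79.3308, prob=0.020512
DDUUUD: Ā=148.8808, payoff=0.0000, prob=0.014034
UDUUUD: Ā=286.9730, payoff=51.3830, prob=0.020512
DUUUUD: Ā=265.9597, payoff=30.3697, prob=0.020512
UUUUUD: Ā=512.6470, payoff=277.0570, prob=0.029979
DDDDDU: Ā=68.4805, payoff=0.0000, prob=0.006570
UDDDDU: Ā=131.9986, payoff=0.0000, prob=0.009602
DUDDDU: Ā=110.9852, payoff=0.0000, prob=0.009602
UUDDDU: Ā=213.9281, payoff=0.0000, prob=0.014034
DDUDDU: Ā=96.4860, payoff=0.0000, prob=0.009602
UDUDDU: Ā=185.9804, payoff=0.0000, prob=0.014034
DUUDDU: Ā=164.9670, payoff=0.0000, prob=0.014034
UUUDDU: Ā=317.9799, payoff=82.3899, prob=0.020512
DDDUDU: Ā=86.4816, payoff=0.0000, prob=0.009602
UDDUDU: Ā=166.6964, payoff=0.0000, prob=0.014034
DUDUDU: Ā=145.6831, payoff=0.0000, prob=0.014034
UUDUDU: Ā=280.8094, payoff=45.2194, prob=0.020512
DDUUDU: Ā=131.1839, payoff=0.0000, prob=0.014034
UDUUDU: Ā=252.8617, payoff=17.2717, prob=0.020512
DUUUDU: Ā=231.8484, payoff=0.0000, prob=0.020512
UUUUDU: Ā=446.8961, payoff=211.3061, prob=0.029979
DDDDUU: Ā=79.5785, payoff=0.0000, prob=0.009602
UDDDUU: Ā=153.3905, payoff=0.0000, prob=0.014034
DUDDUU: Ā=132.3772, payoff=0.0000, prob=0.014034
UUDDUU: Ā=255.1618, payoff=19.5718, prob=0.020512
DDUDUU: Ā=117.8780, payoff=0.0000, prob=0.014034
UDUDUU: Ā=227.2141, payoff=0.0000, prob=0.020512
DUUDUU: Ā=206.2007, payoff=0.0000, prob=0.020512
UUUDUU: Ā=397.4594, payoff=161.8694, prob=0.029979
DDDUUU: Ā=107.8735, payoff=0.0000, prob=0.014034
UDDUUU: Ā=207.9301, payoff=0.0000, prob=0.020512
DUDUUU: Ā=186.9168, payoff=0.0000, prob=0.020512
UUDUUU: Ā=360.2889, payoff=124.6989, prob=0.029979
DDUUUU: Ā=172.4176, payoff=0.0000, prob=0.020512
UDUUUU: Ā=332.3411, payoff=96.7511, prob=0.029979
DUUUUU: Ā=311.3278, payoff=75.7378, prob=0.029979
UUUUUU: Ā=600.0956, payoff=364.5056, prob=0.043815
Price = Σ prob·payoff / R^6 = 57.973983 / 1.500730 = 38.6305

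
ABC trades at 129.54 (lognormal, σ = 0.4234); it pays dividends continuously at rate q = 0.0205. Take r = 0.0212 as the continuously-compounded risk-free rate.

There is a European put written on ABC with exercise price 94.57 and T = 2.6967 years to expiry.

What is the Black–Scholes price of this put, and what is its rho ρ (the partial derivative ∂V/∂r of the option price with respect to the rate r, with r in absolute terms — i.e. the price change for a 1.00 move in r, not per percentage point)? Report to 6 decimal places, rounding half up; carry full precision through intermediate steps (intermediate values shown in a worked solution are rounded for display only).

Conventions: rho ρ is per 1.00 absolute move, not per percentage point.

σ√T = 0.4234·√2.6967 = 0.695292
d₁ = (ln(S/K) + (r−q+σ²/2)T) / (σ√T) = (ln(129.54/94.57) + (0.0212−0.0205+0.4234²/2)·2.6967) / 0.695292 = (0.314649 + 0.243603) / 0.695292 = 0.802904
d₂ = d₁ − σ√T = 0.802904 − 0.695292 = 0.107612
e^{−rT} = 0.944433
e^{−qT} = 0.946218
N(−d₁) = 0.211015,  N(−d₂) = 0.457152
Put price V = K·e^{−rT}·N(−d₂) − S·e^{−qT}·N(−d₁) = 40.830544 − 25.864777 = 14.965767
ρ = −K·T·e^{−rT}·N(−d₂) = -110.107728

price = 14.965767
ρ = -110.107728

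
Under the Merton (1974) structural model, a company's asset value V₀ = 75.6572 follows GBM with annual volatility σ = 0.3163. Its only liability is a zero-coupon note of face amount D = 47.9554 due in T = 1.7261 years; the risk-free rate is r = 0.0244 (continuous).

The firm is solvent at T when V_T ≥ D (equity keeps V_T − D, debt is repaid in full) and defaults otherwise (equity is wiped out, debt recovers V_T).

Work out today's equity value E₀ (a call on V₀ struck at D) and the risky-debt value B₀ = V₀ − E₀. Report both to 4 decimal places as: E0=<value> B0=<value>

E0=31.0389 B0=44.6183

Work the structural quantities from V₀ = 75.6572 against face 47.9554:
d₁ = [ln(V₀/D) + (r + σ²/2)T] / (σ√T)
   = [ln(75.6572/47.9554) + (0.0244 + 0.5·0.3163²)·1.7261] / (0.3163·√1.7261)
   = [0.455941 + 0.128461] / 0.415558 = 1.406306
d₂ = d₁ − σ√T = 1.406306 − 0.415558 = 0.990748
N(d₁) = 0.920183,  N(d₂) = 0.839096,  e^(−rT) = 0.958758
E₀ = V₀·N(d₁) − D·e^(−rT)·N(d₂)
   = 75.6572·0.920183 − 47.9554·0.958758·0.839096 = 31.038887
B₀ = V₀ − E₀ = 75.6572 − 31.038887 = 44.618313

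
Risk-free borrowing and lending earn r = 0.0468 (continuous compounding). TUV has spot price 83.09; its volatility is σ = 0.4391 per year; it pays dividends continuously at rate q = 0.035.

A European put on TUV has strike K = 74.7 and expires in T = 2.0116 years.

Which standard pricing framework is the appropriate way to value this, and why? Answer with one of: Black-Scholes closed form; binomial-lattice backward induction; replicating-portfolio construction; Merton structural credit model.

Key observation: a European-exercise option on TUV struck at 74.7 — a GBM underlying with constant parameters — admits an analytic price: the data contain no early exercise, no discrete tree, no debt structure.

framework: Black-Scholes closed form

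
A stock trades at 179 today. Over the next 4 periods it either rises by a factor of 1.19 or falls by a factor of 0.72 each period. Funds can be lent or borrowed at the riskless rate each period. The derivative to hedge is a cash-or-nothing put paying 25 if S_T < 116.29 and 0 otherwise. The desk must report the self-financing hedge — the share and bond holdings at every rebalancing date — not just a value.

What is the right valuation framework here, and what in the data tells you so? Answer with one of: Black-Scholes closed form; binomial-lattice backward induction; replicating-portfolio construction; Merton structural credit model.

Key observation: a price alone would not answer the question — the per-node share/bond construction on the spot-179, 1.19/0.72 tree is required, and only the replicating-portfolio method yields it.

framework: replicating-portfolio construction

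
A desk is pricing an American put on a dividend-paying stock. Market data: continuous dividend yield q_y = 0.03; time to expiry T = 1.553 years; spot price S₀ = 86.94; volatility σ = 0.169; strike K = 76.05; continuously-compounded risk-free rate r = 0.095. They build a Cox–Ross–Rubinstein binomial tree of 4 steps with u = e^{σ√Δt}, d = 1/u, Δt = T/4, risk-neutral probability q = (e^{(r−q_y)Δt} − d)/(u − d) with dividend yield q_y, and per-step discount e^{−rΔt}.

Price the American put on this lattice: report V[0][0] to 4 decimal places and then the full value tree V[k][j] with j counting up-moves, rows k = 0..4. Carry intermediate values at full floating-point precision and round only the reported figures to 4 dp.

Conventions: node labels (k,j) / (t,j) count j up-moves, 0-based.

price = 1.3295
tree:
1.3295
2.9132 0.3347
6.2020 0.8571 0.0000
12.6599 2.1948 0.0000 0.0000
18.9956 5.6206 0.0000 0.0000 0.0000

Δt=0.38825  u=1.11105  d=0.90005  q=0.59483  discount=0.96379
step 4 (expiry): payoffs max(K−S,0) = 18.9956 5.6206 0.0000 0.0000 0.0000
k=3: (k=3,j=0): S=63.3901, K−S=12.6599, hold=10.6400 ⇒ V=12.6599 exercise | (k=3,j=1): S=78.2505, K−S=0.0000, hold=2.1948 ⇒ V=2.1948 continue | (k=3,j=2): S=96.5945, K−S=0.0000, hold=0.0000 ⇒ V=0.0000 continue | (k=3,j=3): S=119.2388, K−S=0.0000, hold=0.0000 ⇒ V=0.0000 continue
k=2: (k=2,j=0): S=70.4294, K−S=5.6206, hold=6.2020 ⇒ V=6.2020 continue | (k=2,j=1): S=86.9400, K−S=0.0000, hold=0.8571 ⇒ V=0.8571 continue | (k=2,j=2): S=107.3211, K−S=0.0000, hold=0.0000 ⇒ V=0.0000 continue
k=1: (k=1,j=0): S=78.2505, K−S=0.0000, hold=2.9132 ⇒ V=2.9132 continue | (k=1,j=1): S=96.5945, K−S=0.0000, hold=0.3347 ⇒ V=0.3347 continue
k=0: (k=0,j=0): S=86.9400, K−S=0.0000, hold=1.3295 ⇒ V=1.3295 continue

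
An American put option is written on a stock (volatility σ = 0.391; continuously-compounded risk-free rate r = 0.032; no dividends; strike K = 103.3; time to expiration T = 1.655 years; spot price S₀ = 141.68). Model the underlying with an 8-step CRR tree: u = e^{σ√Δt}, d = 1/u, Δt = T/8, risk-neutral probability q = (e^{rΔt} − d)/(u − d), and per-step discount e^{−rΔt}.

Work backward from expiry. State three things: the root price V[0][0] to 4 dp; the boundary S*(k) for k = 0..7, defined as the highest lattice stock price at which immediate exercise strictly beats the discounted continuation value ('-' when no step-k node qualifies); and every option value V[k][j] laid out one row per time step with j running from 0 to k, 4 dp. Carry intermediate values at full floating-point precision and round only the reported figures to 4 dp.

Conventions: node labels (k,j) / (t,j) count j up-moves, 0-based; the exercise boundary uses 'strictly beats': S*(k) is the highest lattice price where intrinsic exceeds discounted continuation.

Δt=0.20688, u=1.19463, d=0.83708, q=0.47423, disc=e^(-rΔt)=0.99340
k=8 terminal: V=max(K-S,0) → 69.1471 54.5586 33.7387 4.0254 0.0000 0.0000 0.0000 0.0000 0.0000
k=7: j=0 S=40.8002 intr=62.4998 cont=61.8182 V=62.4998[EX]; j=1 S=58.2281 intr=45.0719 cont=44.3903 V=45.0719[EX]; j=2 S=83.1004 intr=20.1996 cont=19.5180 V=20.1996[EX]; j=3 S=118.5969 intr=0.0000 cont=2.1025 V=2.1025[hold]; j=4 S=169.2559 intr=0.0000 cont=0.0000 V=0.0000[hold]; j=5 S=241.5539 intr=0.0000 cont=0.0000 V=0.0000[hold]; j=6 S=344.7342 intr=0.0000 cont=0.0000 V=0.0000[hold]; j=7 S=491.9882 intr=0.0000 cont=0.0000 V=0.0000[hold]  S*(7)=83.1004
k=6: j=0 S=48.7414 intr=54.5586 cont=53.8771 V=54.5586[EX]; j=1 S=69.5613 intr=33.7387 cont=33.0571 V=33.7387[EX]; j=2 S=99.2746 intr=4.0254 cont=11.5407 V=11.5407[hold]; j=3 S=141.6800 intr=0.0000 cont=1.0981 V=1.0981[hold]; j=4 S=202.1989 intr=0.0000 cont=0.0000 V=0.0000[hold]; j=5 S=288.5687 intr=0.0000 cont=0.0000 V=0.0000[hold]; j=6 S=411.8315 intr=0.0000 cont=0.0000 V=0.0000[hold]  S*(6)=69.5613
k=5: j=0 S=58.2281 intr=45.0719 cont=44.3903 V=45.0719[EX]; j=1 S=83.1004 intr=20.1996 cont=23.0585 V=23.0585[hold]; j=2 S=118.5969 intr=0.0000 cont=6.5450 V=6.5450[hold]; j=3 S=169.2559 intr=0.0000 cont=0.5735 V=0.5735[hold]; j=4 S=241.5539 intr=0.0000 cont=0.0000 V=0.0000[hold]; j=5 S=344.7342 intr=0.0000 cont=0.0000 V=0.0000[hold]  S*(5)=58.2281
k=4: j=0 S=69.5613 intr=33.7387 cont=34.4039 V=34.4039[hold]; j=1 S=99.2746 intr=4.0254 cont=15.1268 V=15.1268[hold]; j=2 S=141.6800 intr=0.0000 cont=3.6886 V=3.6886[hold]; j=3 S=202.1989 intr=0.0000 cont=0.2996 V=0.2996[hold]; j=4 S=288.5687 intr=0.0000 cont=0.0000 V=0.0000[hold]  S*(4)=-
k=3: j=0 S=83.1004 intr=20.1996 cont=25.0954 V=25.0954[hold]; j=1 S=118.5969 intr=0.0000 cont=9.6384 V=9.6384[hold]; j=2 S=169.2559 intr=0.0000 cont=2.0677 V=2.0677[hold]; j=3 S=241.5539 intr=0.0000 cont=0.1565 V=0.1565[hold]  S*(3)=-
k=2: j=0 S=99.2746 intr=4.0254 cont=17.6480 V=17.6480[hold]; j=1 S=141.6800 intr=0.0000 cont=6.0082 V=6.0082[hold]; j=2 S=202.1989 intr=0.0000 cont=1.1537 V=1.1537[hold]  S*(2)=-
k=1: j=0 S=118.5969 intr=0.0000 cont=12.0480 V=12.0480[hold]; j=1 S=169.2559 intr=0.0000 cont=3.6816 V=3.6816[hold]  S*(1)=-
k=0: j=0 S=141.6800 intr=0.0000 cont=8.0271 V=8.0271[hold]  S*(0)=-

price = 8.0271
boundary = - - - - - 58.2281 69.5613 83.1004
tree:
8.0271
12.0480 3.6816
17.6480 6.0082 1.1537
25.0954 9.6384 2.0677 0.1565
34.4039 15.1268 3.6886 0.2996 0.0000
45.0719 23.0585 6.5450 0.5735 0.0000 0.0000
54.5586 33.7387 11.5407 1.0981 0.0000 0.0000 0.0000
62.4998 45.0719 20.1996 2.1025 0.0000 0.0000 0.0000 0.0000
69.1471 54.5586 33.7387 4.0254 0.0000 0.0000 0.0000 0.0000 0.0000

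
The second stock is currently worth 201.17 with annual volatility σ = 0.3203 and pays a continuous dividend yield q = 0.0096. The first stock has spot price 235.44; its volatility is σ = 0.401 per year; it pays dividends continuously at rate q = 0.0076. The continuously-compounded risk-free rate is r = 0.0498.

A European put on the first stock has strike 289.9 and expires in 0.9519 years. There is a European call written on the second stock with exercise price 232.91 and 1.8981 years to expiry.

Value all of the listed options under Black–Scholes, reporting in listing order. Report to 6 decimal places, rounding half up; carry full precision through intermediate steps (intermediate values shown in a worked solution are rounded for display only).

[the first stock put K=289.9]
σ√T = 0.401·√0.9519 = 0.391237
d₁ = (ln(S/K) + (r−q+σ²/2)T) / (σ√T) = (ln(235.44/289.9) + (0.0498−0.0076+0.401²/2)·0.9519) / 0.391237 = (-0.208080 + 0.116703) / 0.391237 = -0.233558
d₂ = d₁ − σ√T = -0.233558 − 0.391237 = -0.624795
e^{−rT} = 0.953701
e^{−qT} = 0.992792
N(−d₁) = 0.592336,  N(−d₂) = 0.733947
price = K·e^{−rT}·N(−d₂) − S·e^{−qT}·N(−d₁) = 202.920286 − 138.454291 = 64.465995
[the second stock call K=232.91]
σ√T = 0.3203·√1.8981 = 0.441282
d₁ = (ln(S/K) + (r−q+σ²/2)T) / (σ√T) = (ln(201.17/232.91) + (0.0498−0.0096+0.3203²/2)·1.8981) / 0.441282 = (-0.146502 + 0.173669) / 0.441282 = 0.061563
d₂ = d₁ − σ√T = 0.061563 − 0.441282 = -0.379719
e^{−rT} = 0.909805
e^{−qT} = 0.981943
N(d₁) = 0.524545,  N(d₂) = 0.352077
price = S·e^{−qT}·N(d₁) − K·e^{−rT}·N(d₂) = 103.617271 − 74.606046 = 29.011226

price(the first stock put K=289.9) = 64.465995
price(the second stock call K=232.91) = 29.011226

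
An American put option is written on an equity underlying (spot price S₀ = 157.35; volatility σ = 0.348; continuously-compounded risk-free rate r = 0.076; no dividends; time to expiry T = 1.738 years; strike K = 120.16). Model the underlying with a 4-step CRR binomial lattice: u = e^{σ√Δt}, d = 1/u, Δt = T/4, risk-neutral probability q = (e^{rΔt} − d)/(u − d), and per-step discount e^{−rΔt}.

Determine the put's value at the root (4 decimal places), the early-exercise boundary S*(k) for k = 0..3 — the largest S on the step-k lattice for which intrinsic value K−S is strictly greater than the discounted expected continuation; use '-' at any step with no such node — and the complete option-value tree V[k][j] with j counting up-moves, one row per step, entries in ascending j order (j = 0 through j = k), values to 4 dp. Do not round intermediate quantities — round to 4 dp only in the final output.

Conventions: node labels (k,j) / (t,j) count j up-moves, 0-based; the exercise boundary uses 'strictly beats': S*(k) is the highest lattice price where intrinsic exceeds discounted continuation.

price = 7.4262
boundary = - - - 79.0676
tree:
7.4262
13.5708 2.1336
24.1059 4.5510 0.0000
41.0924 9.7074 0.0000 0.0000
57.2998 20.7062 0.0000 0.0000 0.0000

Δt=0.43450  u=1.25783  d=0.79502  q=0.51544  discount=0.96752
step 4 (expiry): payoffs max(K−S,0) = 57.2998 20.7062 0.0000 0.0000 0.0000
step 3: (k=3,j=0): S=79.0676, K−S=41.0924, hold=37.1893 ⇒ V=41.0924 exercise | (k=3,j=1): S=125.0962, K−S=0.0000, hold=9.7074 ⇒ V=9.7074 continue | (k=3,j=2): S=197.9199, K−S=0.0000, hold=0.0000 ⇒ V=0.0000 continue | (k=3,j=3): S=313.1374, K−S=0.0000, hold=0.0000 ⇒ V=0.0000 continue  boundary S*=79.0676
step 2: (k=2,j=0): S=99.4538, K−S=20.7062, hold=24.1059 ⇒ V=24.1059 continue | (k=2,j=1): S=157.3500, K−S=0.0000, hold=4.5510 ⇒ V=4.5510 continue | (k=2,j=2): S=248.9500, K−S=0.0000, hold=0.0000 ⇒ V=0.0000 continue  boundary S*=-
step 1: (k=1,j=0): S=125.0962, K−S=0.0000, hold=13.5708 ⇒ V=13.5708 continue | (k=1,j=1): S=197.9199, K−S=0.0000, hold=2.1336 ⇒ V=2.1336 continue  boundary S*=-
step 0: (k=0,j=0): S=157.3500, K−S=0.0000, hold=7.4262 ⇒ V=7.4262 continue  boundary S*=-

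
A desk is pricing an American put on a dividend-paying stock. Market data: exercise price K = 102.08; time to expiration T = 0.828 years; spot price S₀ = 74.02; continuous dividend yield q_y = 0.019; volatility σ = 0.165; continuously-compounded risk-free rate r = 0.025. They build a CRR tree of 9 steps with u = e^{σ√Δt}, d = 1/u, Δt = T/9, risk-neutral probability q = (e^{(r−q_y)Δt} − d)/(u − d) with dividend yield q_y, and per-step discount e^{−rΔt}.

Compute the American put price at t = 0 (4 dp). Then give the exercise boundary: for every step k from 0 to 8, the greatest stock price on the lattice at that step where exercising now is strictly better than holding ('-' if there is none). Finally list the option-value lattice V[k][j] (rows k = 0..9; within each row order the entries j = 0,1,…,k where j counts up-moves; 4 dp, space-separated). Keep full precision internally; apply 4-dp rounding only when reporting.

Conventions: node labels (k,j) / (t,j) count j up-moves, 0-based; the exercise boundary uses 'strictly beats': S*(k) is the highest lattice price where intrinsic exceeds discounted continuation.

params: Δt=0.09200 u=1.05132 d=0.95118 q=0.49300 e^(-rΔt)=0.99770
t_9 payoffs: 54.9027 49.9361 44.4467 38.3794 31.6733 24.2613 16.0689 7.0141 0.0000 0.0000
t_8: node(8,0) S=49.5984 payoff=52.4816 vs cont=52.3337 → 52.4816 [stop]  node(8,1) S=54.8199 payoff=47.2601 vs cont=47.1213 → 47.2601 [stop]  node(8,2) S=60.5911 payoff=41.4889 vs cont=41.3602 → 41.4889 [stop]  node(8,3) S=66.9698 payoff=35.1102 vs cont=34.9927 → 35.1102 [stop]  node(8,4) S=74.0200 payoff=28.0600 vs cont=27.9548 → 28.0600 [stop]  node(8,5) S=81.8124 payoff=20.2676 vs cont=20.1759 → 20.2676 [stop]  node(8,6) S=90.4252 payoff=11.6548 vs cont=11.5782 → 11.6548 [stop]  node(8,7) S=99.9447 payoff=2.1353 vs cont=3.5480 → 3.5480 [wait]  node(8,8) S=110.4664 payoff=0.0000 vs cont=0.0000 → 0.0000 [wait]  ⇒ S*(8)=90.4252
t_7: node(7,0) S=52.1439 payoff=49.9361 vs cont=49.7927 → 49.9361 [stop]  node(7,1) S=57.6333 payoff=44.4467 vs cont=44.3128 → 44.4467 [stop]  node(7,2) S=63.7006 payoff=38.3794 vs cont=38.2561 → 38.3794 [stop]  node(7,3) S=70.4067 payoff=31.6733 vs cont=31.5618 → 31.6733 [stop]  node(7,4) S=77.8187 payoff=24.2613 vs cont=24.1627 → 24.2613 [stop]  node(7,5) S=86.0111 payoff=16.0689 vs cont=15.9846 → 16.0689 [stop]  node(7,6) S=95.0659 payoff=7.0141 vs cont=7.6405 → 7.6405 [wait]  node(7,7) S=105.0739 payoff=0.0000 vs cont=1.7947 → 1.7947 [wait]  ⇒ S*(7)=86.0111
t_6: node(6,0) S=54.8199 payoff=47.2601 vs cont=47.1213 → 47.2601 [stop]  node(6,1) S=60.5911 payoff=41.4889 vs cont=41.3602 → 41.4889 [stop]  node(6,2) S=66.9698 payoff=35.1102 vs cont=34.9927 → 35.1102 [stop]  node(6,3) S=74.0200 payoff=28.0600 vs cont=27.9548 → 28.0600 [stop]  node(6,4) S=81.8124 payoff=20.2676 vs cont=20.1759 → 20.2676 [stop]  node(6,5) S=90.4252 payoff=11.6548 vs cont=11.8863 → 11.8863 [wait]  node(6,6) S=99.9447 payoff=2.1353 vs cont=4.7475 → 4.7475 [wait]  ⇒ S*(6)=81.8124
t_5: node(5,0) S=57.6333 payoff=44.4467 vs cont=44.3128 → 44.4467 [stop]  node(5,1) S=63.7006 payoff=38.3794 vs cont=38.2561 → 38.3794 [stop]  node(5,2) S=70.4067 payoff=31.6733 vs cont=31.5618 → 31.6733 [stop]  node(5,3) S=77.8187 payoff=24.2613 vs cont=24.1627 → 24.2613 [stop]  node(5,4) S=86.0111 payoff=16.0689 vs cont=16.0985 → 16.0985 [wait]  node(5,5) S=95.0659 payoff=7.0141 vs cont=8.3476 → 8.3476 [wait]  ⇒ S*(5)=77.8187
t_4: node(4,0) S=60.5911 payoff=41.4889 vs cont=41.3602 → 41.4889 [stop]  node(4,1) S=66.9698 payoff=35.1102 vs cont=34.9927 → 35.1102 [stop]  node(4,2) S=74.0200 payoff=28.0600 vs cont=27.9548 → 28.0600 [stop]  node(4,3) S=81.8124 payoff=20.2676 vs cont=20.1905 → 20.2676 [stop]  node(4,4) S=90.4252 payoff=11.6548 vs cont=12.2491 → 12.2491 [wait]  ⇒ S*(4)=81.8124
t_3: node(3,0) S=63.7006 payoff=38.3794 vs cont=38.2561 → 38.3794 [stop]  node(3,1) S=70.4067 payoff=31.6733 vs cont=31.5618 → 31.6733 [stop]  node(3,2) S=77.8187 payoff=24.2613 vs cont=24.1627 → 24.2613 [stop]  node(3,3) S=86.0111 payoff=16.0689 vs cont=16.2769 → 16.2769 [wait]  ⇒ S*(3)=77.8187
t_2: node(2,0) S=66.9698 payoff=35.1102 vs cont=34.9927 → 35.1102 [stop]  node(2,1) S=74.0200 payoff=28.0600 vs cont=27.9548 → 28.0600 [stop]  node(2,2) S=81.8124 payoff=20.2676 vs cont=20.2782 → 20.2782 [wait]  ⇒ S*(2)=74.0200
t_1: node(1,0) S=70.4067 payoff=31.6733 vs cont=31.5618 → 31.6733 [stop]  node(1,1) S=77.8187 payoff=24.2613 vs cont=24.1679 → 24.2613 [stop]  ⇒ S*(1)=77.8187
t_0: node(0,0) S=74.0200 payoff=28.0600 vs cont=27.9548 → 28.0600 [stop]  ⇒ S*(0)=74.0200

price = 28.0600
boundary = 74.0200 77.8187 74.0200 77.8187 81.8124 77.8187 81.8124 86.0111 90.4252
tree:
28.0600
31.6733 24.2613
35.1102 28.0600 20.2782
38.3794 31.6733 24.2613 16.2769
41.4889 35.1102 28.0600 20.2676 12.2491
44.4467 38.3794 31.6733 24.2613 16.0985 8.3476
47.2601 41.4889 35.1102 28.0600 20.2676 11.8863 4.7475
49.9361 44.4467 38.3794 31.6733 24.2613 16.0689 7.6405 1.7947
52.4816 47.2601 41.4889 35.1102 28.0600 20.2676 11.6548 3.5480 0.0000
54.9027 49.9361 44.4467 38.3794 31.6733 24.2613 16.0689 7.0141 0.0000 0.0000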